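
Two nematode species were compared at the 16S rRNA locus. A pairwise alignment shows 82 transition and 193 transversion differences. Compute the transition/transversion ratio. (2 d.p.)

R = 82/193 = 0.424870… ≈ 0.42 (to 2 d.p.).

0.42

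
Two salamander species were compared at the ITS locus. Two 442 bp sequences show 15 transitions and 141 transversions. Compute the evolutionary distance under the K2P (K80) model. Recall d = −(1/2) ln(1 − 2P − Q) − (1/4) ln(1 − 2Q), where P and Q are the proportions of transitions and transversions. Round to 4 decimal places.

0.4986

P = 15/442 ≈ 0.033937 and Q = 141/442 ≈ 0.319005.
Under the Kimura two-parameter model, d = −½ ln(1 − 2P − Q) − ¼ ln(1 − 2Q).
1 − 2P − Q = 0.613121, giving −½ ln(0.613121) = 0.244596.
1 − 2Q = 0.36199, giving −¼ ln(0.36199) = 0.254035.
d = 0.244596 + 0.254035 = 0.498631.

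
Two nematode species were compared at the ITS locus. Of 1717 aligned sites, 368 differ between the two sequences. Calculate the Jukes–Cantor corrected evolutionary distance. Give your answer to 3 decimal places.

0.252

p = 368/1717 ≈ 0.214327.
d = −(3/4) ln(1 − 4p/3) = −0.75 ln(1 − 0.285769) = −0.75 ln(0.714231)
  = −0.75 × (-0.336549) = 0.252412 substitutions/site.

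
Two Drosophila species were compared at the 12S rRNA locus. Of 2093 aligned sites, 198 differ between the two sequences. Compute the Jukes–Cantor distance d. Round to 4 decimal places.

p = 198/2093 ≈ 0.094601.
d = −(3/4) ln(1 − 4p/3) = −0.75 ln(1 − 0.126135) = −0.75 ln(0.873865)
  = −0.75 × (-0.134829) = 0.101122 substitutions/site.

0.1011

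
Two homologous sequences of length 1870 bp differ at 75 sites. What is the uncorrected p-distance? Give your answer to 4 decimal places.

p = 75/1870 = 0.040106… ≈ 0.0401 (to 4 d.p.).

0.0401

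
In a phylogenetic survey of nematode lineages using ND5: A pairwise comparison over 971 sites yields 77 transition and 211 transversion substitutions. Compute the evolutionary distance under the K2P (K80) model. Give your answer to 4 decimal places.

0.3783

P = 77/971 ≈ 0.0793 and Q = 211/971 ≈ 0.217302.
Under the Kimura two-parameter model, d = −½ ln(1 − 2P − Q) − ¼ ln(1 − 2Q).
1 − 2P − Q = 0.624098, giving −½ ln(0.624098) = 0.235724.
1 − 2Q = 0.565396, giving −¼ ln(0.565396) = 0.142557.
d = 0.235724 + 0.142557 = 0.378281.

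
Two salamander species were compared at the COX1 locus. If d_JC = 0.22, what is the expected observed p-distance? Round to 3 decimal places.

0.191

p = (3/4)(1 − e^(−4d/3)) = 0.75 × (1 − e^(-0.293333)) = 0.75 × (1 − 0.745774) = 0.190670.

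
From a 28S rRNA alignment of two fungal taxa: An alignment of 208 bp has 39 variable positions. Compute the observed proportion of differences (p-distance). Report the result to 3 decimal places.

p = 39/208 = 0.1875 ≈ 0.188 (to 3 d.p.).

0.188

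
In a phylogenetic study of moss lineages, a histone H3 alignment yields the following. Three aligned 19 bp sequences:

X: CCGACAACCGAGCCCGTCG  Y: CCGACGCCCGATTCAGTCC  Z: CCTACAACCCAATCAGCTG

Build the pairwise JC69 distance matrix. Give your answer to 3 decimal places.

d(X,Y) = 0.410, d(X,Z) = 0.507, d(Y,Z) = 0.618

X–Y: 6/19 sites differ → p ≈ 0.315789, d = −0.75 ln(1 − 0.421052) = 0.409907 ≈ 0.410.
X–Z: 7/19 sites differ → p ≈ 0.368421, d = −0.75 ln(1 − 0.491228) = 0.506816 ≈ 0.507.
Y–Z: 8/19 sites differ → p ≈ 0.421053, d = −0.75 ln(1 − 0.561404) = 0.618132 ≈ 0.618.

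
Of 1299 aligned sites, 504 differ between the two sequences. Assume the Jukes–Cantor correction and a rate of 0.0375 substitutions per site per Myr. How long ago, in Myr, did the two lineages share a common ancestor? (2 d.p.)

p = 504/1299 ≈ 0.387991.
d = −(3/4) ln(1 − 4p/3) = −0.75 ln(1 − 0.517321) = −0.75 ln(0.482679)
  = −0.75 × (-0.728403) = 0.546302 substitutions/site.
Under a molecular clock d = 2μt, so t = d/(2μ) = 0.546302 / (2 × 0.0375) = 7.28 Myr.

7.28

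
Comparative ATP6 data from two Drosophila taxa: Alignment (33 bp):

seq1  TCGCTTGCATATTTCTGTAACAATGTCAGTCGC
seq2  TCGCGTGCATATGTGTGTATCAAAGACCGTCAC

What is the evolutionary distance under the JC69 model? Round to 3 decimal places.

The sequences differ at 8 of 33 sites (5, 13, 15, 20, 24, 26, 28, 32), so p = 8/33 ≈ 0.242424.
d = −(3/4) ln(1 − 4p/3) = −0.75 ln(1 − 0.323232) = −0.75 ln(0.676768)
  = −0.75 × (-0.390427) = 0.292820 substitutions/site.

0.293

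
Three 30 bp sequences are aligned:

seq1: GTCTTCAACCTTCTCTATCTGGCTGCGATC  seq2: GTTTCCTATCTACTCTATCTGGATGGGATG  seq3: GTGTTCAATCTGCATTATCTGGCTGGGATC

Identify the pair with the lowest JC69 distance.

seq1–seq2: 8/30 differ, p = 0.267, d = 0.330.
seq1–seq3: 6/30 differ, p = 0.200, d = 0.233.
seq2–seq3: 8/30 differ, p = 0.267, d = 0.330.
The smallest distance is between seq1 and seq3.

seq1 and seq3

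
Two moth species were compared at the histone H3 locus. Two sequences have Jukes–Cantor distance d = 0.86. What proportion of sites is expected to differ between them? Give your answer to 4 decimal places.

0.5117

p = (3/4)(1 − e^(−4d/3)) = 0.75 × (1 − e^(-1.146667)) = 0.75 × (1 − 0.317694) = 0.511730.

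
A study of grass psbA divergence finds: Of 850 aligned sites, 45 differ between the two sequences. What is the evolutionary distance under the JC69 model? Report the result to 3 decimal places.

p = 45/850 ≈ 0.052941.
d = −(3/4) ln(1 − 4p/3) = −0.75 ln(1 − 0.070588) = −0.75 ln(0.929412)
  = −0.75 × (-0.073203) = 0.054902 substitutions/site.

0.055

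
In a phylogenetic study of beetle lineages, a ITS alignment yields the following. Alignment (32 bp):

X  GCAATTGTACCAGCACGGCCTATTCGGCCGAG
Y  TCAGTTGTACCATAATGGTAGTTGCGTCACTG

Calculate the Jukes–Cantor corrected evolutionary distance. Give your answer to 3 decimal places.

The sequences differ at 14 of 32 sites, so p = 14/32 = 0.4375.
d = −(3/4) ln(1 − 4p/3) = −0.75 ln(1 − 0.583333) = −0.75 ln(0.416667)
  = −0.75 × (-0.875468) = 0.656601 substitutions/site.

0.657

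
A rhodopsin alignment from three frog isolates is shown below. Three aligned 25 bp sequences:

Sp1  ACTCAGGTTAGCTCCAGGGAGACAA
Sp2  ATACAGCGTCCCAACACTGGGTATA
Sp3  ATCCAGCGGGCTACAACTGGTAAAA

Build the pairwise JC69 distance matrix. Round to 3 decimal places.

d(Sp1,Sp2) = 1.030, d(Sp1,Sp3) = 1.207, d(Sp2,Sp3) = 0.490

Sp1–Sp2: 14/25 sites differ → p = 0.56, d = −0.75 ln(1 − 0.746667) = 1.029788 ≈ 1.030.
Sp1–Sp3: 15/25 sites differ → p = 0.6, d = −0.75 ln(1 − 0.8) = 1.207078 ≈ 1.207.
Sp2–Sp3: 9/25 sites differ → p = 0.36, d = −0.75 ln(1 − 0.48) = 0.490445 ≈ 0.490.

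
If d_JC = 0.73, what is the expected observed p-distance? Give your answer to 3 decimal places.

0.467

p = (3/4)(1 − e^(−4d/3)) = 0.75 × (1 − e^(-0.973333)) = 0.75 × (1 − 0.377822) = 0.466634.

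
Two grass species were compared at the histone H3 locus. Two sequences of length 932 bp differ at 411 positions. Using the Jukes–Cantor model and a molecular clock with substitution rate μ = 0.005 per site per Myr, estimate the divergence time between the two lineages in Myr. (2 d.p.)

66.50

p = 411/932 ≈ 0.440987.
d = −(3/4) ln(1 − 4p/3) = −0.75 ln(1 − 0.587983) = −0.75 ln(0.412017)
  = −0.75 × (-0.886691) = 0.665018 substitutions/site.
Under a molecular clock d = 2μt, so t = d/(2μ) = 0.665018 / (2 × 0.005) = 66.50 Myr.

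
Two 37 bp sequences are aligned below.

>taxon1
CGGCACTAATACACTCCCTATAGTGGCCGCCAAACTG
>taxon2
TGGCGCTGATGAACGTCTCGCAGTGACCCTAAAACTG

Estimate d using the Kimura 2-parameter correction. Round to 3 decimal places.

Of 37 sites, 11 differences are transitions and 4 are transversions, so P = 11/37 ≈ 0.297297 and Q = 4/37 ≈ 0.108108.
Under the Kimura two-parameter model, d = −½ ln(1 − 2P − Q) − ¼ ln(1 − 2Q).
1 − 2P − Q = 0.297298, giving −½ ln(0.297298) = 0.606510.
1 − 2Q = 0.783784, giving −¼ ln(0.783784) = 0.060905.
d = 0.606510 + 0.060905 = 0.667415.

0.667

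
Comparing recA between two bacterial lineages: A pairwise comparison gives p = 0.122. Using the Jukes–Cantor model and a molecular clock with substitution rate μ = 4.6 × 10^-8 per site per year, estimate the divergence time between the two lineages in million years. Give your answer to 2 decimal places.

1.45

d = −(3/4) ln(1 − 4p/3) = −0.75 ln(1 − 0.162667) = −0.75 ln(0.837333)
  = −0.75 × (-0.177533) = 0.133150 substitutions/site.
Under a molecular clock d = 2μt, so t = d/(2μ) = 0.133150 / (2 × 4.6 × 10^-8) = 1.45 million years.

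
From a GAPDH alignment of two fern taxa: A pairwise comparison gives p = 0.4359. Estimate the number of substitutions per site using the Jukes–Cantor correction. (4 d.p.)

0.6528

d = −(3/4) ln(1 − 4p/3) = −0.75 ln(1 − 0.5812) = −0.75 ln(0.4188)
  = −0.75 × (-0.870362) = 0.652772 substitutions/site.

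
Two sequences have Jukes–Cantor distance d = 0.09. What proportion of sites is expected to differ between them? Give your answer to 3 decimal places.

p = (3/4)(1 − e^(−4d/3)) = 0.75 × (1 − e^(-0.12)) = 0.75 × (1 − 0.886920) = 0.084810.

0.085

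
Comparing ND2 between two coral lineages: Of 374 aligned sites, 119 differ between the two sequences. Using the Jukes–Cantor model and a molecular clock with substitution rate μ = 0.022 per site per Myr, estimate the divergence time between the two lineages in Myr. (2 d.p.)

9.41

p = 119/374 ≈ 0.318182.
d = −(3/4) ln(1 − 4p/3) = −0.75 ln(1 − 0.424243) = −0.75 ln(0.575757)
  = −0.75 × (-0.552070) = 0.414053 substitutions/site.
Under a molecular clock d = 2μt, so t = d/(2μ) = 0.414053 / (2 × 0.022) = 9.41 Myr.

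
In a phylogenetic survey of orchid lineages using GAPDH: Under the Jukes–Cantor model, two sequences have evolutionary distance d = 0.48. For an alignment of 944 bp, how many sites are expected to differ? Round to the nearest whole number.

335

Invert JC69: p = (3/4)(1 − e^(−4d/3)) = 0.75 × (1 − e^(-0.64)) = 0.75 × (1 − 0.527292) = 0.354531.
Expected differing sites = pL ≈ 0.354531 × 944 = 334.677264 ≈ 335.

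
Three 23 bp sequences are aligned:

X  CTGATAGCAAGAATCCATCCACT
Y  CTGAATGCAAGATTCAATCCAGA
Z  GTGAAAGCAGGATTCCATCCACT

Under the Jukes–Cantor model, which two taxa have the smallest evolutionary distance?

X and Z

X–Y: 6/23 differ, p = 0.261, d = 0.321.
X–Z: 4/23 differ, p = 0.174, d = 0.198.
Y–Z: 6/23 differ, p = 0.261, d = 0.321.
The smallest distance is between X and Z.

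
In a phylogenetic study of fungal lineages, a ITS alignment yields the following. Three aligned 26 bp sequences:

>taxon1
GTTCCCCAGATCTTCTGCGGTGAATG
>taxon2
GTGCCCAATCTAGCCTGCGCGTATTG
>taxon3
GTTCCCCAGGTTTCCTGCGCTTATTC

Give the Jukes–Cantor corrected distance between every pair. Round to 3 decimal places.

taxon1–taxon2: 11/26 sites differ → p ≈ 0.423077, d = −0.75 ln(1 − 0.564103) = 0.622762 ≈ 0.623.
taxon1–taxon3: 7/26 sites differ → p ≈ 0.269231, d = −0.75 ln(1 − 0.358975) = 0.333515 ≈ 0.334.
taxon2–taxon3: 8/26 sites differ → p ≈ 0.307692, d = −0.75 ln(1 − 0.410256) = 0.396050 ≈ 0.396.

d(taxon1,taxon2) = 0.623, d(taxon1,taxon3) = 0.334, d(taxon2,taxon3) = 0.396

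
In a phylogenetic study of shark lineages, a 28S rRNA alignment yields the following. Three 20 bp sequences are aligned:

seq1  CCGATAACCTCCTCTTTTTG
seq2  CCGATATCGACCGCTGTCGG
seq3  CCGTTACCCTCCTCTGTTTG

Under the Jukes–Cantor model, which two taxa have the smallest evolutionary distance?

seq1–seq2: 7/20 differ, p = 0.350, d = 0.471.
seq1–seq3: 3/20 differ, p = 0.150, d = 0.167.
seq2–seq3: 7/20 differ, p = 0.350, d = 0.471.
The smallest distance is between seq1 and seq3.

seq1 and seq3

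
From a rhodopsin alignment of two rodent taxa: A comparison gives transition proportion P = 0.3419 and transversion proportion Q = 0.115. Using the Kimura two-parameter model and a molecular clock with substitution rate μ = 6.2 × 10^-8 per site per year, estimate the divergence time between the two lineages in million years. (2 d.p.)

Under the Kimura two-parameter model, d = −½ ln(1 − 2P − Q) − ¼ ln(1 − 2Q).
1 − 2P − Q = 0.2012, giving −½ ln(0.2012) = 0.801728.
1 − 2Q = 0.77, giving −¼ ln(0.77) = 0.065341.
d = 0.801728 + 0.065341 = 0.867069.
Under a molecular clock d = 2μt, so t = d/(2μ) = 0.867069 / (2 × 6.2 × 10^-8) = 6.99 million years.

6.99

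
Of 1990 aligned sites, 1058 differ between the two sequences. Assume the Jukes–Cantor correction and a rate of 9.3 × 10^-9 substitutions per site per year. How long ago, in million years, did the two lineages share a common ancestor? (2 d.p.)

p = 1058/1990 ≈ 0.531658.
d = −(3/4) ln(1 − 4p/3) = −0.75 ln(1 − 0.708877) = −0.75 ln(0.291123)
  = −0.75 × (-1.234009) = 0.925507 substitutions/site.
Under a molecular clock d = 2μt, so t = d/(2μ) = 0.925507 / (2 × 9.3 × 10^-9) = 49.76 million years.

49.76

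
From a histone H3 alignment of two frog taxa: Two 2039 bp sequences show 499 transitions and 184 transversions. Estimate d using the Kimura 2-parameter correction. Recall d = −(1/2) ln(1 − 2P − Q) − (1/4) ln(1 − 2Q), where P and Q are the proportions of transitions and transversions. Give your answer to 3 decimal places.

0.483

P = 499/2039 ≈ 0.244728 and Q = 184/2039 ≈ 0.09024.
Under the Kimura two-parameter model, d = −½ ln(1 − 2P − Q) − ¼ ln(1 − 2Q).
1 − 2P − Q = 0.420304, giving −½ ln(0.420304) = 0.433389.
1 − 2Q = 0.81952, giving −¼ ln(0.81952) = 0.049759.
d = 0.433389 + 0.049759 = 0.483148.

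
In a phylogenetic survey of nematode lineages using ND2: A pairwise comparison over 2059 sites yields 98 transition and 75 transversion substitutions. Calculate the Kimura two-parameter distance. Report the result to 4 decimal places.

P = 98/2059 ≈ 0.047596 and Q = 75/2059 ≈ 0.036425.
Under the Kimura two-parameter model, d = −½ ln(1 − 2P − Q) − ¼ ln(1 − 2Q).
1 − 2P − Q = 0.868383, giving −½ ln(0.868383) = 0.070561.
1 − 2Q = 0.92715, giving −¼ ln(0.92715) = 0.018910.
d = 0.070561 + 0.018910 = 0.089471.

0.0895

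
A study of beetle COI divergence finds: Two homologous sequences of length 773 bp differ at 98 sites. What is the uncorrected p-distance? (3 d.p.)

0.127

p = 98/773 = 0.126778… ≈ 0.127 (to 3 d.p.).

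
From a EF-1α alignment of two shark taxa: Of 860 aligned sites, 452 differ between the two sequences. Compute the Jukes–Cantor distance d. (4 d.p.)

p = 452/860 ≈ 0.525581.
d = −(3/4) ln(1 − 4p/3) = −0.75 ln(1 − 0.700775) = −0.75 ln(0.299225)
  = −0.75 × (-1.206559) = 0.904919 substitutions/site.

0.9049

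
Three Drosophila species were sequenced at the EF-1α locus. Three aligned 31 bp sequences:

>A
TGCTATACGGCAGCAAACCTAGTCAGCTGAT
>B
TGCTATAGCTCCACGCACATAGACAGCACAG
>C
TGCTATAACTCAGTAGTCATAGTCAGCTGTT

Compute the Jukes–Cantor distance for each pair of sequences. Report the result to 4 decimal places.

A–B: 12/31 sites differ → p ≈ 0.387097, d = −0.75 ln(1 − 0.516129) = 0.544453 ≈ 0.5445.
A–C: 8/31 sites differ → p ≈ 0.258065, d = −0.75 ln(1 − 0.344087) = 0.316295 ≈ 0.3163.
B–C: 12/31 sites differ → p ≈ 0.387097, d = −0.75 ln(1 − 0.516129) = 0.544453 ≈ 0.5445.

d(A,B) = 0.5445, d(A,C) = 0.3163, d(B,C) = 0.5445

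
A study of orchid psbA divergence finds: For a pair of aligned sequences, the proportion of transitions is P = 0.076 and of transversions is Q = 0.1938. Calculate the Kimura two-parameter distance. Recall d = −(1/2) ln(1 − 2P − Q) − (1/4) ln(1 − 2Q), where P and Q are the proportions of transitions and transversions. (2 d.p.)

Under the Kimura two-parameter model, d = −½ ln(1 − 2P − Q) − ¼ ln(1 − 2Q).
1 − 2P − Q = 0.6542, giving −½ ln(0.6542) = 0.212171.
1 − 2Q = 0.6124, giving −¼ ln(0.6124) = 0.122592.
d = 0.212171 + 0.122592 = 0.334763.

0.33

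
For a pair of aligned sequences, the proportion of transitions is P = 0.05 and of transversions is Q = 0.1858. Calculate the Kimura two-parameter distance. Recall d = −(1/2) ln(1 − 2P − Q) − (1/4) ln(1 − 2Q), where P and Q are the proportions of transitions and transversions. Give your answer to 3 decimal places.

0.284

Under the Kimura two-parameter model, d = −½ ln(1 − 2P − Q) − ¼ ln(1 − 2Q).
1 − 2P − Q = 0.7142, giving −½ ln(0.7142) = 0.168296.
1 − 2Q = 0.6284, giving −¼ ln(0.6284) = 0.116145.
d = 0.168296 + 0.116145 = 0.284441.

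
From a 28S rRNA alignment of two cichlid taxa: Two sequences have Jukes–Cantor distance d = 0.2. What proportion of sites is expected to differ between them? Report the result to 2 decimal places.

p = (3/4)(1 − e^(−4d/3)) = 0.75 × (1 − e^(-0.266667)) = 0.75 × (1 − 0.765928) = 0.175554.

0.18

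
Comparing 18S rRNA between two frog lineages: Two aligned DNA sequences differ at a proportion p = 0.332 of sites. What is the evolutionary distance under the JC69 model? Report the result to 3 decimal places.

0.438

d = −(3/4) ln(1 − 4p/3) = −0.75 ln(1 − 0.442667) = −0.75 ln(0.557333)
  = −0.75 × (-0.584592) = 0.438444 substitutions/site.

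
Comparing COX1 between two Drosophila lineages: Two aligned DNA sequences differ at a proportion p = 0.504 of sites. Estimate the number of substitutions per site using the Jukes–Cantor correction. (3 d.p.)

d = −(3/4) ln(1 − 4p/3) = −0.75 ln(1 − 0.672) = −0.75 ln(0.328)
  = −0.75 × (-1.114742) = 0.836057 substitutions/site.

0.836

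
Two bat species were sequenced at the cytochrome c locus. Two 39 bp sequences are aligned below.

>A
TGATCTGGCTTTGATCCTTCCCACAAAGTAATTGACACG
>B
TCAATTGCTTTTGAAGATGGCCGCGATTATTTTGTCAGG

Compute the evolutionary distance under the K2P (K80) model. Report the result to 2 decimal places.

0.81

Of 39 sites, 4 differences are transitions and 15 are transversions, so P = 4/39 ≈ 0.102564 and Q = 15/39 ≈ 0.384615.
Under the Kimura two-parameter model, d = −½ ln(1 − 2P − Q) − ¼ ln(1 − 2Q).
1 − 2P − Q = 0.410257, giving −½ ln(0.410257) = 0.445486.
1 − 2Q = 0.23077, giving −¼ ln(0.23077) = 0.366583.
d = 0.445486 + 0.366583 = 0.812069.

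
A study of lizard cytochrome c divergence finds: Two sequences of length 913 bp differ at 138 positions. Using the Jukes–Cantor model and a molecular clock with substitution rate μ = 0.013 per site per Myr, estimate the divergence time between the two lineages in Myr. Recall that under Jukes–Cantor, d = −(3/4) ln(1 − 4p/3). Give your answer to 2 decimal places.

p = 138/913 ≈ 0.15115.
d = −(3/4) ln(1 − 4p/3) = −0.75 ln(1 − 0.201533) = −0.75 ln(0.798467)
  = −0.75 × (-0.225062) = 0.168797 substitutions/site.
Under a molecular clock d = 2μt, so t = d/(2μ) = 0.168797 / (2 × 0.013) = 6.49 Myr.

6.49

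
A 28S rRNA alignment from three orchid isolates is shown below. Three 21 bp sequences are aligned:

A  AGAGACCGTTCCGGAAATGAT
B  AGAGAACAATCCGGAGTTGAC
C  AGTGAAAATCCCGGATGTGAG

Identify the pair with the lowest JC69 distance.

A and B

A–B: 6/21 differ, p = 0.286, d = 0.360.
A–C: 8/21 differ, p = 0.381, d = 0.532.
B–C: 7/21 differ, p = 0.333, d = 0.441.
The smallest distance is between A and B.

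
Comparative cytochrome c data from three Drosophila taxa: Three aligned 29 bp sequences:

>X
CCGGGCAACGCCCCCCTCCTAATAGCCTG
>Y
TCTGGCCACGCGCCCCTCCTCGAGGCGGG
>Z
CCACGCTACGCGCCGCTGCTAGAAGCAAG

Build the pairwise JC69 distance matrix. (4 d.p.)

d(X,Y) = 0.4618, d(X,Z) = 0.4618, d(Y,Z) = 0.4618

X–Y: 10/29 sites differ → p ≈ 0.344828, d = −0.75 ln(1 − 0.459771) = 0.461822 ≈ 0.4618.
X–Z: 10/29 sites differ → p ≈ 0.344828, d = −0.75 ln(1 − 0.459771) = 0.461822 ≈ 0.4618.
Y–Z: 10/29 sites differ → p ≈ 0.344828, d = −0.75 ln(1 − 0.459771) = 0.461822 ≈ 0.4618.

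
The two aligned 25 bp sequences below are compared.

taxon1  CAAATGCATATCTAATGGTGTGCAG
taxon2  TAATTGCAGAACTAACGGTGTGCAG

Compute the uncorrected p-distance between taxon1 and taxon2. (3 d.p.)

The sequences differ at 5 of 25 positions (sites 1, 4, 9, 11, 16).
p = 5/25 = 0.200.

0.200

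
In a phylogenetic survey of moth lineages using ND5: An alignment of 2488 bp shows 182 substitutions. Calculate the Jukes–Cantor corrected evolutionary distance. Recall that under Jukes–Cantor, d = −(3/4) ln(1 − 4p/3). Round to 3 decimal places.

p = 182/2488 ≈ 0.073151.
d = −(3/4) ln(1 − 4p/3) = −0.75 ln(1 − 0.097535) = −0.75 ln(0.902465)
  = −0.75 × (-0.102625) = 0.076969 substitutions/site.

0.077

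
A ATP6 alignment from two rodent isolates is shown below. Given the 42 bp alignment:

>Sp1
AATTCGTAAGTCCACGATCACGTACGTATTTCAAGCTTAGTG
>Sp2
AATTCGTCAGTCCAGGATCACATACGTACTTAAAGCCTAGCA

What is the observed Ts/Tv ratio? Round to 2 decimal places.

1.67

Transitions are A↔G and C↔T; transversions are all other mismatches.
Transitions: 5. Transversions: 3.
R = 5/3 = 1.666666… ≈ 1.67 (to 2 d.p.).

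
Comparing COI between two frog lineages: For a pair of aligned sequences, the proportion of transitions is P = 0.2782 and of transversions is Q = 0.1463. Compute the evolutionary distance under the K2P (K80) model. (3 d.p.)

Under the Kimura two-parameter model, d = −½ ln(1 − 2P − Q) − ¼ ln(1 − 2Q).
1 − 2P − Q = 0.2973, giving −½ ln(0.2973) = 0.606507.
1 − 2Q = 0.7074, giving −¼ ln(0.7074) = 0.086540.
d = 0.606507 + 0.086540 = 0.693047.

0.693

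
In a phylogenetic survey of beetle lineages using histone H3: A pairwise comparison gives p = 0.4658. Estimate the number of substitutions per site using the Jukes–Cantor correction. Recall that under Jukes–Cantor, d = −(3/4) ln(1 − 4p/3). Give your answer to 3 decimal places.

0.728

d = −(3/4) ln(1 − 4p/3) = −0.75 ln(1 − 0.621067) = −0.75 ln(0.378933)
  = −0.75 × (-0.970396) = 0.727797 substitutions/site.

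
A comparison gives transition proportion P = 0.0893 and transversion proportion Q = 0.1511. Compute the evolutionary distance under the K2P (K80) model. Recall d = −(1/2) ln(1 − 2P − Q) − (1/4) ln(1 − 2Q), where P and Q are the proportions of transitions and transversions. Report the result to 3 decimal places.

0.290

Under the Kimura two-parameter model, d = −½ ln(1 − 2P − Q) − ¼ ln(1 − 2Q).
1 − 2P − Q = 0.6703, giving −½ ln(0.6703) = 0.200015.
1 − 2Q = 0.6978, giving −¼ ln(0.6978) = 0.089956.
d = 0.200015 + 0.089956 = 0.289971.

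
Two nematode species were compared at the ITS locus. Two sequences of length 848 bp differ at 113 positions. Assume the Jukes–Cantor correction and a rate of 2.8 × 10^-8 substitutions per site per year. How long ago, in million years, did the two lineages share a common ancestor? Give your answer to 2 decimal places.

p = 113/848 ≈ 0.133255.
d = −(3/4) ln(1 − 4p/3) = −0.75 ln(1 − 0.177673) = −0.75 ln(0.822327)
  = −0.75 × (-0.195617) = 0.146713 substitutions/site.
Under a molecular clock d = 2μt, so t = d/(2μ) = 0.146713 / (2 × 2.8 × 10^-8) = 2.62 million years.

2.62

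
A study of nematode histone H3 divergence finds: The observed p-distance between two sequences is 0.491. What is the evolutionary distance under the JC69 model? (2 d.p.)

0.80

d = −(3/4) ln(1 − 4p/3) = −0.75 ln(1 − 0.654667) = −0.75 ln(0.345333)
  = −0.75 × (-1.063246) = 0.797435 substitutions/site.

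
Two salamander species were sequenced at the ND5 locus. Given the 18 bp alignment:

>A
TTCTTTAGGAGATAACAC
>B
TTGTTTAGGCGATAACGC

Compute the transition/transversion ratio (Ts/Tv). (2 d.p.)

0.50

Transitions are A↔G and C↔T; transversions are all other mismatches.
Transitions: 1. Transversions: 2.
R = 1/2 = 0.50.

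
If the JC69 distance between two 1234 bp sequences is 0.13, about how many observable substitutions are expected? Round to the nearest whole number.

147

Invert JC69: p = (3/4)(1 − e^(−4d/3)) = 0.75 × (1 − e^(-0.173333)) = 0.75 × (1 − 0.840858) = 0.119357.
Expected differing sites = pL ≈ 0.119357 × 1234 = 147.286538 ≈ 147.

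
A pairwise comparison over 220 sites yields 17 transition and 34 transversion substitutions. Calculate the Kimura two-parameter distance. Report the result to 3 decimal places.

P = 17/220 ≈ 0.077273 and Q = 34/220 ≈ 0.154545.
Under the Kimura two-parameter model, d = −½ ln(1 − 2P − Q) − ¼ ln(1 − 2Q).
1 − 2P − Q = 0.690909, giving −½ ln(0.690909) = 0.184874.
1 − 2Q = 0.69091, giving −¼ ln(0.69091) = 0.092436.
d = 0.184874 + 0.092436 = 0.277310.

0.277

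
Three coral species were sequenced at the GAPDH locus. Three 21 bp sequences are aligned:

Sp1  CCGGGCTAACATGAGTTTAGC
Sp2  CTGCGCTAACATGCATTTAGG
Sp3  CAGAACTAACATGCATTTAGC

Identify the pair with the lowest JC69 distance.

Sp1–Sp2: 5/21 differ, p = 0.238, d = 0.286.
Sp1–Sp3: 5/21 differ, p = 0.238, d = 0.286.
Sp2–Sp3: 4/21 differ, p = 0.190, d = 0.220.
The smallest distance is between Sp2 and Sp3.

Sp2 and Sp3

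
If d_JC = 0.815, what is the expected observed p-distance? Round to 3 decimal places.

0.497

p = (3/4)(1 − e^(−4d/3)) = 0.75 × (1 − e^(-1.086667)) = 0.75 × (1 − 0.337339) = 0.496996.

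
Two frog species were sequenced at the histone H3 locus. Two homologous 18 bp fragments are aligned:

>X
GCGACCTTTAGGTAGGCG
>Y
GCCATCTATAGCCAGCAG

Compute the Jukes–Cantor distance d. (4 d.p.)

0.5482

The sequences differ at 7 of 18 sites (3, 5, 8, 12, 13, 16, 17), so p = 7/18 ≈ 0.388889.
d = −(3/4) ln(1 − 4p/3) = −0.75 ln(1 − 0.518519) = −0.75 ln(0.481481)
  = −0.75 × (-0.730889) = 0.548167 substitutions/site.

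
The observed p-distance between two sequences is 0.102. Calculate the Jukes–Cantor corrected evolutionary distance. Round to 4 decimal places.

d = −(3/4) ln(1 − 4p/3) = −0.75 ln(1 − 0.136) = −0.75 ln(0.864)
  = −0.75 × (-0.146183) = 0.109637 substitutions/site.

0.1096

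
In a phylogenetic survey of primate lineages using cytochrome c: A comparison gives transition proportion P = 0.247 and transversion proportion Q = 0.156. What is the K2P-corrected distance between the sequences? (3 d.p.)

Under the Kimura two-parameter model, d = −½ ln(1 − 2P − Q) − ¼ ln(1 − 2Q).
1 − 2P − Q = 0.35, giving −½ ln(0.35) = 0.524911.
1 − 2Q = 0.688, giving −¼ ln(0.688) = 0.093492.
d = 0.524911 + 0.093492 = 0.618403.

0.618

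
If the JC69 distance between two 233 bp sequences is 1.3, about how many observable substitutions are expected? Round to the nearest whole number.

144

Invert JC69: p = (3/4)(1 − e^(−4d/3)) = 0.75 × (1 − e^(-1.733333)) = 0.75 × (1 − 0.176695) = 0.617479.
Expected differing sites = pL ≈ 0.617479 × 233 = 143.872607 ≈ 144.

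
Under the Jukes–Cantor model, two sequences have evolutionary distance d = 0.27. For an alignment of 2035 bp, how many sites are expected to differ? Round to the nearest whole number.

Invert JC69: p = (3/4)(1 − e^(−4d/3)) = 0.75 × (1 − e^(-0.36)) = 0.75 × (1 − 0.697676) = 0.226743.
Expected differing sites = pL ≈ 0.226743 × 2035 = 461.422005 ≈ 461.

461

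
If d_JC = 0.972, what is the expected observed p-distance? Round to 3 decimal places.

0.545

p = (3/4)(1 − e^(−4d/3)) = 0.75 × (1 − e^(-1.296)) = 0.75 × (1 − 0.273624) = 0.544782.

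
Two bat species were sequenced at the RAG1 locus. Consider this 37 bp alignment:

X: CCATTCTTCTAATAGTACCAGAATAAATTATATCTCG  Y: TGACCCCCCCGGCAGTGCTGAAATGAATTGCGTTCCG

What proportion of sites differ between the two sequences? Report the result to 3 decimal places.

0.541

The sequences differ at 20 of 37 positions.
p = 20/37 = 0.540540… ≈ 0.541 (to 3 d.p.).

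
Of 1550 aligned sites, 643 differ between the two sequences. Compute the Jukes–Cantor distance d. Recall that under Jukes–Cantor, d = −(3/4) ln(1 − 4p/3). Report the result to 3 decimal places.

p = 643/1550 ≈ 0.414839.
d = −(3/4) ln(1 − 4p/3) = −0.75 ln(1 − 0.553119) = −0.75 ln(0.446881)
  = −0.75 × (-0.805463) = 0.604097 substitutions/site.

0.604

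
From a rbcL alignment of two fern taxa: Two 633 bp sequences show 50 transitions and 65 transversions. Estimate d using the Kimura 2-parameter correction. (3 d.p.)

0.208

P = 50/633 ≈ 0.078989 and Q = 65/633 ≈ 0.102686.
Under the Kimura two-parameter model, d = −½ ln(1 − 2P − Q) − ¼ ln(1 − 2Q).
1 − 2P − Q = 0.739336, giving −½ ln(0.739336) = 0.151001.
1 − 2Q = 0.794628, giving −¼ ln(0.794628) = 0.057470.
d = 0.151001 + 0.057470 = 0.208471.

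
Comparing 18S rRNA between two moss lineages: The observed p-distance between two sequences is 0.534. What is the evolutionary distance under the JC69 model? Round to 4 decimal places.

0.9336

d = −(3/4) ln(1 − 4p/3) = −0.75 ln(1 − 0.712) = −0.75 ln(0.288)
  = −0.75 × (-1.244795) = 0.933596 substitutions/site.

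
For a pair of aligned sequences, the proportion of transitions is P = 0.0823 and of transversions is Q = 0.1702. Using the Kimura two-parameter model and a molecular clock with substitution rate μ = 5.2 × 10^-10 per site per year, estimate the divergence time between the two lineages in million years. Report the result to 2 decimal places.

Under the Kimura two-parameter model, d = −½ ln(1 − 2P − Q) − ¼ ln(1 − 2Q).
1 − 2P − Q = 0.6652, giving −½ ln(0.6652) = 0.203834.
1 − 2Q = 0.6596, giving −¼ ln(0.6596) = 0.104030.
d = 0.203834 + 0.104030 = 0.307864.
Under a molecular clock d = 2μt, so t = d/(2μ) = 0.307864 / (2 × 5.2 × 10^-10) = 296.02 million years.

296.02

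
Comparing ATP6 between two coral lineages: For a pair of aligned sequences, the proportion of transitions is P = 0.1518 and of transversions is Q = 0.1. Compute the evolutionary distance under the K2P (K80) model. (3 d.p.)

Under the Kimura two-parameter model, d = −½ ln(1 − 2P − Q) − ¼ ln(1 − 2Q).
1 − 2P − Q = 0.5964, giving −½ ln(0.5964) = 0.258422.
1 − 2Q = 0.8, giving −¼ ln(0.8) = 0.055786.
d = 0.258422 + 0.055786 = 0.314208.

0.314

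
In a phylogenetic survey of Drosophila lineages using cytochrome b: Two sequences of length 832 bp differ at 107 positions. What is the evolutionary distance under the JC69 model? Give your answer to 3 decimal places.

p = 107/832 ≈ 0.128606.
d = −(3/4) ln(1 − 4p/3) = −0.75 ln(1 − 0.171475) = −0.75 ln(0.828525)
  = −0.75 × (-0.188108) = 0.141081 substitutions/site.

0.141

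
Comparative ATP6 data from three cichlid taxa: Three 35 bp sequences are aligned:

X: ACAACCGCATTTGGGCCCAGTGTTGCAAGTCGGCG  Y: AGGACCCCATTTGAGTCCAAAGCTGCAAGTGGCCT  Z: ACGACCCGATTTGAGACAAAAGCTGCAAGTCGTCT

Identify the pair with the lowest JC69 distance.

Y and Z

X–Y: 11/35 differ, p = 0.314, d = 0.407.
X–Z: 11/35 differ, p = 0.314, d = 0.407.
Y–Z: 6/35 differ, p = 0.171, d = 0.195.
The smallest distance is between Y and Z.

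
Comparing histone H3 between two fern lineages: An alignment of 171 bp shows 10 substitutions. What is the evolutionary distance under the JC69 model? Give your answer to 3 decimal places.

0.061

p = 10/171 ≈ 0.05848.
d = −(3/4) ln(1 − 4p/3) = −0.75 ln(1 − 0.077973) = −0.75 ln(0.922027)
  = −0.75 × (-0.081181) = 0.060886 substitutions/site.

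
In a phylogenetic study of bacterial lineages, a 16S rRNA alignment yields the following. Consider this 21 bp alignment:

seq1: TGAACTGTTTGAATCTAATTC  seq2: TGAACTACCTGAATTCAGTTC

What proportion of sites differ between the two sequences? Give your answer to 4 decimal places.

The sequences differ at 6 of 21 positions (sites 7, 8, 9, 15, 16, 18).
p = 6/21 = 0.285714… ≈ 0.2857 (to 4 d.p.).

0.2857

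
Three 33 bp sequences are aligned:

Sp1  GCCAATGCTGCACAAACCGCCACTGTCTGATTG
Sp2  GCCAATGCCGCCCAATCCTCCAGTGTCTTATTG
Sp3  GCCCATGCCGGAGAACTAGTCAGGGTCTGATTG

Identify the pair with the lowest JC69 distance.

Sp1 and Sp2

Sp1–Sp2: 6/33 differ, p = 0.182, d = 0.208.
Sp1–Sp3: 10/33 differ, p = 0.303, d = 0.388.
Sp2–Sp3: 11/33 differ, p = 0.333, d = 0.441.
The smallest distance is between Sp1 and Sp2.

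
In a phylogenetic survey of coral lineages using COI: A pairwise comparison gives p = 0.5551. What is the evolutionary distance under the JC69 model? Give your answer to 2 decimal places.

d = −(3/4) ln(1 − 4p/3) = −0.75 ln(1 − 0.740133) = −0.75 ln(0.259867)
  = −0.75 × (-1.347585) = 1.010689 substitutions/site.

1.01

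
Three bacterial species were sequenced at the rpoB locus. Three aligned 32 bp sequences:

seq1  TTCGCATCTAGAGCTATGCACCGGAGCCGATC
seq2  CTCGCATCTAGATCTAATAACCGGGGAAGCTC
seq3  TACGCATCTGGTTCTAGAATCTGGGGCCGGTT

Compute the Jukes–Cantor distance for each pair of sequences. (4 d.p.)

seq1–seq2: 9/32 sites differ → p = 0.28125, d = −0.75 ln(1 − 0.375) = 0.352503 ≈ 0.3525.
seq1–seq3: 12/32 sites differ → p = 0.375, d = −0.75 ln(1 − 0.5) = 0.519860 ≈ 0.5199.
seq2–seq3: 12/32 sites differ → p = 0.375, d = −0.75 ln(1 − 0.5) = 0.519860 ≈ 0.5199.

d(seq1,seq2) = 0.3525, d(seq1,seq3) = 0.5199, d(seq2,seq3) = 0.5199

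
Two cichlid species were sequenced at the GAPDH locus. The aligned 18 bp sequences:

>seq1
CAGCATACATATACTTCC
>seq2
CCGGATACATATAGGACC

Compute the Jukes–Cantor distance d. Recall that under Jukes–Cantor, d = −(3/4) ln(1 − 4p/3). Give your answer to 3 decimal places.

0.347

The sequences differ at 5 of 18 sites (2, 4, 14, 15, 16), so p = 5/18 ≈ 0.277778.
d = −(3/4) ln(1 − 4p/3) = −0.75 ln(1 − 0.370371) = −0.75 ln(0.629629)
  = −0.75 × (-0.462625) = 0.346969 substitutions/site.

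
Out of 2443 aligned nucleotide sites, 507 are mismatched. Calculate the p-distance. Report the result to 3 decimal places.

0.208

p = 507/2443 = 0.207531… ≈ 0.208 (to 3 d.p.).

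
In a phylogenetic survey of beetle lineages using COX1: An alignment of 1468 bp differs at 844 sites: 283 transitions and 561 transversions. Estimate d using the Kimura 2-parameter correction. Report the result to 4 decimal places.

P = 283/1468 ≈ 0.192779 and Q = 561/1468 ≈ 0.382153.
Under the Kimura two-parameter model, d = −½ ln(1 − 2P − Q) − ¼ ln(1 − 2Q).
1 − 2P − Q = 0.232289, giving −½ ln(0.232289) = 0.729886.
1 − 2Q = 0.235694, giving −¼ ln(0.235694) = 0.361305.
d = 0.729886 + 0.361305 = 1.091191.

1.0912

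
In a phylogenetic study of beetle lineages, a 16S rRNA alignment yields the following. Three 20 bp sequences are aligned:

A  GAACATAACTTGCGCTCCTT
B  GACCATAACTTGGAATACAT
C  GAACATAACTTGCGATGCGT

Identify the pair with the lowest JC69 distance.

A–B: 6/20 differ, p = 0.300, d = 0.383.
A–C: 3/20 differ, p = 0.150, d = 0.167.
B–C: 5/20 differ, p = 0.250, d = 0.304.
The smallest distance is between A and C.

A and C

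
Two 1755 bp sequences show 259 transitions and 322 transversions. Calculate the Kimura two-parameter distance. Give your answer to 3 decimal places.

0.440

P = 259/1755 ≈ 0.147578 and Q = 322/1755 ≈ 0.183476.
Under the Kimura two-parameter model, d = −½ ln(1 − 2P − Q) − ¼ ln(1 − 2Q).
1 − 2P − Q = 0.521368, giving −½ ln(0.521368) = 0.325650.
1 − 2Q = 0.633048, giving −¼ ln(0.633048) = 0.114302.
d = 0.325650 + 0.114302 = 0.439952.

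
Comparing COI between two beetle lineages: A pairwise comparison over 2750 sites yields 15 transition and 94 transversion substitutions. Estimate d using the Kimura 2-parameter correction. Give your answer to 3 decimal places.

0.041

P = 15/2750 ≈ 0.005455 and Q = 94/2750 ≈ 0.034182.
Under the Kimura two-parameter model, d = −½ ln(1 − 2P − Q) − ¼ ln(1 − 2Q).
1 − 2P − Q = 0.954908, giving −½ ln(0.954908) = 0.023070.
1 − 2Q = 0.931636, giving −¼ ln(0.931636) = 0.017703.
d = 0.023070 + 0.017703 = 0.040773.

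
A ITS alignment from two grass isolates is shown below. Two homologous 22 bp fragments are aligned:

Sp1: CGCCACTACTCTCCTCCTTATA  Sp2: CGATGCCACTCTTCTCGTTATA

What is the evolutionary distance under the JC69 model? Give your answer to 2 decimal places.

The sequences differ at 6 of 22 sites (3, 4, 5, 7, 13, 17), so p = 6/22 ≈ 0.272727.
d = −(3/4) ln(1 − 4p/3) = −0.75 ln(1 − 0.363636) = −0.75 ln(0.636364)
  = −0.75 × (-0.451985) = 0.338989 substitutions/site.

0.34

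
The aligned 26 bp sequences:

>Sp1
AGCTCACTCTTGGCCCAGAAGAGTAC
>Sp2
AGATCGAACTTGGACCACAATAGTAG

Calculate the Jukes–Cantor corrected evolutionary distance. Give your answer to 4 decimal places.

The sequences differ at 8 of 26 sites (3, 6, 7, 8, 14, 18, 21, 26), so p = 8/26 ≈ 0.307692.
d = −(3/4) ln(1 − 4p/3) = −0.75 ln(1 − 0.410256) = −0.75 ln(0.589744)
  = −0.75 × (-0.528067) = 0.396050 substitutions/site.

0.3961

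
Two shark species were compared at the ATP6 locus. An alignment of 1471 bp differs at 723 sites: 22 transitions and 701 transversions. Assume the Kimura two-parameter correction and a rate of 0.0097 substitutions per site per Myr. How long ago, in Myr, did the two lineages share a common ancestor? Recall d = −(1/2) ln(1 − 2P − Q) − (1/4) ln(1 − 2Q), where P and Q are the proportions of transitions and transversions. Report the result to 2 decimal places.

57.63

P = 22/1471 ≈ 0.014956 and Q = 701/1471 ≈ 0.476547.
Under the Kimura two-parameter model, d = −½ ln(1 − 2P − Q) − ¼ ln(1 − 2Q).
1 − 2P − Q = 0.493541, giving −½ ln(0.493541) = 0.353075.
1 − 2Q = 0.046906, giving −¼ ln(0.046906) = 0.764902.
d = 0.353075 + 0.764902 = 1.117977.
Under a molecular clock d = 2μt, so t = d/(2μ) = 1.117977 / (2 × 0.0097) = 57.63 Myr.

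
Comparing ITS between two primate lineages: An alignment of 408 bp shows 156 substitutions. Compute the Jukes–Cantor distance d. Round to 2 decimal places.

0.53

p = 156/408 ≈ 0.382353.
d = −(3/4) ln(1 − 4p/3) = −0.75 ln(1 − 0.509804) = −0.75 ln(0.490196)
  = −0.75 × (-0.712950) = 0.534713 substitutions/site.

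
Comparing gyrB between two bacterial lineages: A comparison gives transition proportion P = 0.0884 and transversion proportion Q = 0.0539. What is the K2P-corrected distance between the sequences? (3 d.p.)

Under the Kimura two-parameter model, d = −½ ln(1 − 2P − Q) − ¼ ln(1 − 2Q).
1 − 2P − Q = 0.7693, giving −½ ln(0.7693) = 0.131137.
1 − 2Q = 0.8922, giving −¼ ln(0.8922) = 0.028516.
d = 0.131137 + 0.028516 = 0.159653.

0.160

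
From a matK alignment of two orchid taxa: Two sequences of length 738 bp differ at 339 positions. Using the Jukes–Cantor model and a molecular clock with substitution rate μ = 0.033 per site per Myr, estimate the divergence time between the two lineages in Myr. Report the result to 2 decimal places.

p = 339/738 ≈ 0.45935.
d = −(3/4) ln(1 − 4p/3) = −0.75 ln(1 − 0.612467) = −0.75 ln(0.387533)
  = −0.75 × (-0.947954) = 0.710966 substitutions/site.
Under a molecular clock d = 2μt, so t = d/(2μ) = 0.710966 / (2 × 0.033) = 10.77 Myr.

10.77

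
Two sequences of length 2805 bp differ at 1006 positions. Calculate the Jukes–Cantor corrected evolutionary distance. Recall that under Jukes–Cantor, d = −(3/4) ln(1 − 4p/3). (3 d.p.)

p = 1006/2805 ≈ 0.358645.
d = −(3/4) ln(1 − 4p/3) = −0.75 ln(1 − 0.478193) = −0.75 ln(0.521807)
  = −0.75 × (-0.650457) = 0.487843 substitutions/site.

0.488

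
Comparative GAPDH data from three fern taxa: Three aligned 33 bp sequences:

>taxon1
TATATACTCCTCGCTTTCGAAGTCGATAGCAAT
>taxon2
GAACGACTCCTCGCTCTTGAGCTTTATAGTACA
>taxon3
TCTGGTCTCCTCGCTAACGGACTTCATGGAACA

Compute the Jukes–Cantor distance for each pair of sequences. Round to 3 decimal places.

taxon1–taxon2: 13/33 sites differ → p ≈ 0.393939, d = −0.75 ln(1 − 0.525252) = 0.558728 ≈ 0.559.
taxon1–taxon3: 14/33 sites differ → p ≈ 0.424242, d = −0.75 ln(1 − 0.565656) = 0.625439 ≈ 0.625.
taxon2–taxon3: 13/33 sites differ → p ≈ 0.393939, d = −0.75 ln(1 − 0.525252) = 0.558728 ≈ 0.559.

d(taxon1,taxon2) = 0.559, d(taxon1,taxon3) = 0.625, d(taxon2,taxon3) = 0.559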